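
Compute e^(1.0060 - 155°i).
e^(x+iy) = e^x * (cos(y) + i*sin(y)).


e^1.0060 = 2.7346
cos(-155°) = -0.9063
sin(-155°) = -0.42262
Real = 2.7346*(-0.9063) = -2.4784
Imag = 2.7346*(-0.42262) = -1.1557

-2.4784 - 1.1557i


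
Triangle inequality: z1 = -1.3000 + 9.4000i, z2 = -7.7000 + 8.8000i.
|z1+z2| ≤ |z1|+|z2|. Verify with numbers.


|z1| = sqrt((-1.3)^2 + 9.4^2) = sqrt(90.05) = 9.4895
|z2| = sqrt((-7.7)^2 + 8.8^2) = sqrt(136.73) = 11.6932
z1+z2 = -9.0000 + 18.2000i
|z1+z2| = sqrt(412.24) = 20.3037
|z1|+|z2| = 9.4895 + 11.6932 = 21.1827

|z1+z2| = 20.3037 ≤ |z1|+|z2| = 21.1827 (verified)


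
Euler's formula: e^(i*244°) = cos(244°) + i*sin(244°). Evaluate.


cos(244°) = -0.4384
sin(244°) = -0.8988

e^(i*244°) = -0.4384 - 0.8988i


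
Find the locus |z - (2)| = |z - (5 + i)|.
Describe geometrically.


Equal distances means the locus is the perpendicular bisector of z1 and z2.
Midpoint = ((2+5)/2, (0+1)/2) = (3.5000, 0.5000)

Perpendicular bisector through (3.5000, 0.5000)


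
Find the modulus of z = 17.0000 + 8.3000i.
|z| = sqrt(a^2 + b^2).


|z| = sqrt(17^2 + 8.3^2) = sqrt(289 + 68.89) = sqrt(357.89) = 18.9180

|z| = 18.9180


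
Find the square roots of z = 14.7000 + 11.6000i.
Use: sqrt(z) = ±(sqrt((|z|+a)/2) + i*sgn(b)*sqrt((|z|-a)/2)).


|z| = sqrt(216.09+134.56) = 18.7257
sqrt((|z|+a)/2) = sqrt((18.7257+14.7)/2) = sqrt(16.7128) = 4.0881
sqrt((|z|-a)/2) = sqrt((18.7257-14.7)/2) = sqrt(2.0128) = 1.4187

±(4.0881 + 1.4187i) i.e. 4.0881 + 1.4187i and -4.0881 - 1.4187i


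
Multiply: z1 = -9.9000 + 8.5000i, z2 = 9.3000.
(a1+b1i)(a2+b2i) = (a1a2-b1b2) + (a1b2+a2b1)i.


Real = -9.9*9.3 - 8.5*0 = -92.07 - 0 = -92.07
Imag = -9.9*0 + 9.3*8.5 = 0 + 79.05 = 79.05

-92.0700 + 79.0500i


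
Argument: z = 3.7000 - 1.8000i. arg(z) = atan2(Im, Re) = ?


Re = 3.7, Im = -1.8
arg = atan2(-1.8, 3.7) = -25.9423 degrees

arg(z) = -25.9423 degrees


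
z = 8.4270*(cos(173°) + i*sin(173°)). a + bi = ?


a = 8.4270*cos(173°) = 8.4270*(-0.99255) = -8.3642
b = 8.4270*sin(173°) = 8.4270*0.12187 = 1.0270

-8.3642 + 1.0270i


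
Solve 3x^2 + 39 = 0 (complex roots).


disc = 0^2 - 4*3*39 = 0 - 468 = -468
sqrt(|disc|) = sqrt(468) = 21.6333
Real part = 0/(2*3) = 0
Imag part = 21.6333/(2*3) = 3.6056

0 ± 3.6056i


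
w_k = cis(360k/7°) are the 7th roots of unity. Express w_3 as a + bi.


Angle = 360*3/7 = 154.2857°
a = cos(154.2857°) = -0.9010
b = sin(154.2857°) = 0.4339

-0.9010 + 0.4339i


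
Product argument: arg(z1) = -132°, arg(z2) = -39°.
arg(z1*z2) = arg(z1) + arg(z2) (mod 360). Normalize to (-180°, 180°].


arg(z1*z2) = -132° - 39° = -171°
Normalized to (-180°, 180°]: -171°

-171°


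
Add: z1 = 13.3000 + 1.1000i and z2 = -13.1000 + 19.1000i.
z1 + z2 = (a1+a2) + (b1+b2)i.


Real: 13.3 - 13.1 = 0.2
Imag: 1.1 + 19.1 = 20.2

0.2000 + 20.2000i


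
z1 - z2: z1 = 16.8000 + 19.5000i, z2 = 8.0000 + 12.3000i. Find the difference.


Real: 16.8 - 8 = 8.8
Imag: 19.5 - 12.3 = 7.2

8.8000 + 7.2000i


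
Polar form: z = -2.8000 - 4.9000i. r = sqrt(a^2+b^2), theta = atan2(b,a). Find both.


r = sqrt(7.84+24.01) = sqrt(31.85) = 5.6436
theta = atan2(-4.9, -2.8) = -119.7449 degrees

r = 5.6436, theta = -119.7449 degrees


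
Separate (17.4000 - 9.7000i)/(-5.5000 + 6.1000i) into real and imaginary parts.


Multiply by conjugate: (17.4000 - 9.7000i)(-5.5000 - 6.1000i) / ((-5.5)^2 + 6.1^2)
Numerator real = 17.4*(-5.5) - (9.7)*6.1 = -154.87
Numerator imag = -9.7*(-5.5) - 17.4*6.1 = -52.79
Denominator = 67.46
Re(z) = -154.87/67.46 = -2.2957
Im(z) = -52.79/67.46 = -0.7825

Re(z) = -2.2957, Im(z) = -0.7825


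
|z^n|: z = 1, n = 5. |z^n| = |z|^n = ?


|z| = sqrt(1+0) = sqrt(1) = 1
|z^5| = |z|^5 = 1^5 = 1

|z^5| = 1


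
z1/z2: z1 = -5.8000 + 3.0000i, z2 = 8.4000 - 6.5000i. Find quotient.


Conjugate of z2 = 8.4000 + 6.5000i
Numerator: (-5.8000 + 3.0000i)(8.4000 + 6.5000i) = -68.2200 - 12.5000i
Denominator: 8.4^2 + (-6.5)^2 = 112.81
Result = (-68.2200 - 12.5000i)/112.81

-0.6047 - 0.1108i


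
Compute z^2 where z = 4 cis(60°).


r^2 = 4^2 = 16
n*theta = 2*60° = 120° = 120° (mod 360)
a = 16*cos(120°) = -8.0000
b = 16*sin(120°) = 13.8564

16 cis(120°) = -8.0000 + 13.8564i


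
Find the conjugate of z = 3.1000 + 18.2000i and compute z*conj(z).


z_bar = 3.1000 - 18.2000i
z*z_bar = 3.1^2 + 18.2^2 = 9.61 + 331.24 = 340.85

z_bar = 3.1000 - 18.2000i, z*z_bar = 340.85


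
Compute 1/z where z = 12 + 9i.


|z|^2 = 144+81 = 225
1/z = (12 - 9i)/225

1/z = 0.0533 - 0.0400i


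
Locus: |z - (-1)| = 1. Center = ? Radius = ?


|z - z0| = r is a circle with center z0 and radius r.
Center = (-1, 0), radius = 1

Circle with center (-1, 0) and radius 1


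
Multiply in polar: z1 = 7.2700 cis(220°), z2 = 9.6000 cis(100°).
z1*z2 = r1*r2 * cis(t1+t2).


r = 7.2700 * 9.6000 = 69.7920
theta = 220° + 100° = 320° = 320° (mod 360)

69.7920 cis(320°)


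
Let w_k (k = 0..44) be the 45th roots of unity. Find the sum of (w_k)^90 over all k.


The roots are w_k = w^k with w = e^(2*pi*i/45), and (w^k)^90 = (w^90)^k.
So S = 1 + u + u^2 + ... + u^(44) with u = w^90.
90 = 2*45 + 0, so 90 is a multiple of 45 and u = (w^45)^2 = 1.
Every one of the 45 terms equals 1: S = 45

S = 45


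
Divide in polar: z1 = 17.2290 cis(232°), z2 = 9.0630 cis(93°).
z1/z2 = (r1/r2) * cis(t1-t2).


r = 17.2290 / 9.0630 = 1.9010
theta = 232° - 93° = 139° = 139° (mod 360)

1.9010 cis(139°)


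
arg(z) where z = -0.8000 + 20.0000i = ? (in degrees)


Re = -0.8, Im = 20
arg = atan2(20, -0.8) = 92.2906 degrees

arg(z) = 92.2906 degrees


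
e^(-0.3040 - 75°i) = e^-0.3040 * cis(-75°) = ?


e^-0.3040 = 0.7379
cos(-75°) = 0.2588
sin(-75°) = -0.9659
Real = 0.7379*0.2588 = 0.1910
Imag = 0.7379*(-0.9659) = -0.7127

0.1910 - 0.7127i


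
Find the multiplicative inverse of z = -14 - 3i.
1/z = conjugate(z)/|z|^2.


|z|^2 = 196+9 = 205
1/z = (-14 + 3i)/205

1/z = -0.0683 + 0.0146i


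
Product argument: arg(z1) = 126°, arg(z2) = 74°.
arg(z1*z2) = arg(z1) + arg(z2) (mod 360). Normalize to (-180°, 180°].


arg(z1*z2) = 126° + 74° = 200°
Normalized to (-180°, 180°]: -160°

-160°


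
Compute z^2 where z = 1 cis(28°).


r^2 = 1^2 = 1
n*theta = 2*28° = 56° = 56° (mod 360)
a = 1*cos(56°) = 0.5592
b = 1*sin(56°) = 0.8290

1 cis(56°) = 0.5592 + 0.8290i


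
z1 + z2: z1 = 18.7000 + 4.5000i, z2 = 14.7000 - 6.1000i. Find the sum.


Real: 18.7 + 14.7 = 33.4
Imag: 4.5 - 6.1 = -1.6

33.4000 - 1.6000i


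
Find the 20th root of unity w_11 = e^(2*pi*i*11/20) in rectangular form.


Angle = 360*11/20 = 198°
a = cos(198°) = -0.9511
b = sin(198°) = -0.3090

-0.9511 - 0.3090i


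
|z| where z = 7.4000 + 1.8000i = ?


|z| = sqrt(7.4^2 + 1.8^2) = sqrt(54.76 + 3.24) = sqrt(58) = 7.6158

|z| = 7.6158


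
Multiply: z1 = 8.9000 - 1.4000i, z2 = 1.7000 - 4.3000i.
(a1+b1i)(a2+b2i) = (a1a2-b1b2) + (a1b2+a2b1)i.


Real = 8.9*1.7 - (-1.4)*(-4.3) = 15.13 - 6.02 = 9.11
Imag = 8.9*(-4.3) + 1.7*(-1.4) = -38.27 - (2.38) = -40.65

9.1100 - 40.6500i


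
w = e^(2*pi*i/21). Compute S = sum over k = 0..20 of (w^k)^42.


The roots are w_k = w^k with w = e^(2*pi*i/21), and (w^k)^42 = (w^42)^k.
So S = 1 + u + u^2 + ... + u^(20) with u = w^42.
42 = 2*21 + 0, so 42 is a multiple of 21 and u = (w^21)^2 = 1.
Every one of the 21 terms equals 1: S = 21

S = 21


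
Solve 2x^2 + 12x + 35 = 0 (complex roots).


disc = 12^2 - 4*2*35 = 144 - 280 = -136
sqrt(|disc|) = sqrt(136) = 11.6619
Real part = -12/(2*2) = -3.0000
Imag part = 11.6619/(2*2) = 2.9155

-3.0000 ± 2.9155i


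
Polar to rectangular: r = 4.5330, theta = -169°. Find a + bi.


a = 4.5330*cos(-169°) = 4.5330*(-0.98163) = -4.4497
b = 4.5330*sin(-169°) = 4.5330*(-0.1908) = -0.8649

-4.4497 - 0.8649i


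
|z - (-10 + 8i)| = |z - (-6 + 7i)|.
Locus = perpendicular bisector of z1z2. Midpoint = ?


Equal distances means the locus is the perpendicular bisector of z1 and z2.
Midpoint = ((-10+(-6))/2, (8+7)/2) = (-8.0000, 7.5000)

Perpendicular bisector through (-8.0000, 7.5000)


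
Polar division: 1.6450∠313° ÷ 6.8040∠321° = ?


r = 1.6450 / 6.8040 = 0.2418
theta = 313° - 321° = -8° = 352° (mod 360)

0.2418 cis(352°)


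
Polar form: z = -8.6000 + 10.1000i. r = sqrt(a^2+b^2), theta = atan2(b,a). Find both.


r = sqrt(73.96+102.01) = sqrt(175.97) = 13.2654
theta = atan2(10.1, -8.6) = 130.4139 degrees

r = 13.2654, theta = 130.4139 degrees


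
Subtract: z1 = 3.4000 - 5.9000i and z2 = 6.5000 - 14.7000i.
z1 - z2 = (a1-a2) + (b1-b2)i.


Real: 3.4 - 6.5 = -3.1
Imag: -5.9 + 14.7 = 8.8

-3.1000 + 8.8000i


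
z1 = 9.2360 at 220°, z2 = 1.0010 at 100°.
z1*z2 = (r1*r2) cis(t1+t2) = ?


r = 9.2360 * 1.0010 = 9.2452
theta = 220° + 100° = 320° = 320° (mod 360)

9.2452 cis(320°)


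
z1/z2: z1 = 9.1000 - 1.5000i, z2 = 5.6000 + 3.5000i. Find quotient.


Conjugate of z2 = 5.6000 - 3.5000i
Numerator: (9.1000 - 1.5000i)(5.6000 - 3.5000i) = 45.7100 - 40.2500i
Denominator: 5.6^2 + 3.5^2 = 43.61
Result = (45.7100 - 40.2500i)/43.61

1.0482 - 0.9230i


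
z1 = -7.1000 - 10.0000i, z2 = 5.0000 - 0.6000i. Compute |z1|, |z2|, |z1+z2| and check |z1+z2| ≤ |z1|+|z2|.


|z1| = sqrt((-7.1)^2 + (-10)^2) = sqrt(150.41) = 12.2642
|z2| = sqrt(5^2 + (-0.6)^2) = sqrt(25.36) = 5.0359
z1+z2 = -2.1000 - 10.6000i
|z1+z2| = sqrt(116.77) = 10.8060
|z1|+|z2| = 12.2642 + 5.0359 = 17.3001

|z1+z2| = 10.8060 ≤ |z1|+|z2| = 17.3001 (verified)


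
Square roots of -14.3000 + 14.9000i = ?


|z| = sqrt(204.49+222.01) = 20.6519
sqrt((|z|+a)/2) = sqrt((20.6519+(-14.3))/2) = sqrt(3.1759) = 1.7821
sqrt((|z|-a)/2) = sqrt((20.6519-(-14.3))/2) = sqrt(17.4759) = 4.1804

±(1.7821 + 4.1804i) i.e. 1.7821 + 4.1804i and -1.7821 - 4.1804i


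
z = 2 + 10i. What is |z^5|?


|z| = sqrt(4+100) = sqrt(104) = 10.1980
|z^5| = |z|^5 = (sqrt(104))^5 = 104^2 * sqrt(104) = 10816*sqrt(104)

|z^5| = 10816*sqrt(104) ≈ 110301.9901


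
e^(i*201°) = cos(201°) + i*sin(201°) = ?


cos(201°) = -0.9336
sin(201°) = -0.3584

e^(i*201°) = -0.9336 - 0.3584i


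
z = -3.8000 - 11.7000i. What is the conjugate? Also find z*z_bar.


z_bar = -3.8000 + 11.7000i
z*z_bar = (-3.8)^2 + (-11.7)^2 = 14.44 + 136.89 = 151.33

z_bar = -3.8000 + 11.7000i, z*z_bar = 151.33


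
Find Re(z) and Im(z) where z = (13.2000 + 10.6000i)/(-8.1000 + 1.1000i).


Multiply by conjugate: (13.2000 + 10.6000i)(-8.1000 - 1.1000i) / ((-8.1)^2 + 1.1^2)
Numerator real = 13.2*(-8.1) + 10.6*1.1 = -95.26
Numerator imag = 10.6*(-8.1) - 13.2*1.1 = -100.38
Denominator = 66.82
Re(z) = -95.26/66.82 = -1.4256
Im(z) = -100.38/66.82 = -1.5022

Re(z) = -1.4256, Im(z) = -1.5022


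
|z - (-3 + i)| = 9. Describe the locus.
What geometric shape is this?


|z - z0| = r is a circle with center z0 and radius r.
Center = (-3, 1), radius = 9

Circle with center (-3, 1) and radius 9


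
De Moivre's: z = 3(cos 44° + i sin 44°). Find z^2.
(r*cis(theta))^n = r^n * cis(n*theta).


r^2 = 3^2 = 9
n*theta = 2*44° = 88° = 88° (mod 360)
a = 9*cos(88°) = 0.3141
b = 9*sin(88°) = 8.9945

9 cis(88°) = 0.3141 + 8.9945i


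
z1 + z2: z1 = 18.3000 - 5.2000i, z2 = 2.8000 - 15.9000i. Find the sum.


Real: 18.3 + 2.8 = 21.1
Imag: -5.2 - 15.9 = -21.1

21.1000 - 21.1000i


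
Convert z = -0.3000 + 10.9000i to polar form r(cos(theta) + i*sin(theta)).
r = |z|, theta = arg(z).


r = sqrt(0.09+118.81) = sqrt(118.9) = 10.9041
theta = atan2(10.9, -0.3) = 91.5766 degrees

r = 10.9041, theta = 91.5766 degrees


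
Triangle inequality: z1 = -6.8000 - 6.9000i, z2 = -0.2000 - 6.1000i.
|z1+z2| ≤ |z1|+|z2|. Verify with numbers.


|z1| = sqrt((-6.8)^2 + (-6.9)^2) = sqrt(93.85) = 9.6876
|z2| = sqrt((-0.2)^2 + (-6.1)^2) = sqrt(37.25) = 6.1033
z1+z2 = -7.0000 - 13.0000i
|z1+z2| = sqrt(218) = 14.7648
|z1|+|z2| = 9.6876 + 6.1033 = 15.7909

|z1+z2| = 14.7648 ≤ |z1|+|z2| = 15.7909 (verified)


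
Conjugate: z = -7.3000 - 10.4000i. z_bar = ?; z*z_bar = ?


z_bar = -7.3000 + 10.4000i
z*z_bar = (-7.3)^2 + (-10.4)^2 = 53.29 + 108.16 = 161.45

z_bar = -7.3000 + 10.4000i, z*z_bar = 161.45


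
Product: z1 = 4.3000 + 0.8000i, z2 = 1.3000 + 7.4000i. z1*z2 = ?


Real = 4.3*1.3 - 0.8*7.4 = 5.59 - 5.92 = -0.33
Imag = 4.3*7.4 + 1.3*0.8 = 31.82 + 1.04 = 32.86

-0.3300 + 32.8600i


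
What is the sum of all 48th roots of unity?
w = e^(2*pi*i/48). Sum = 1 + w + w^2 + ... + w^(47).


The sum of all 48th roots of unity is 0.
Geometric series: (1 - w^48)/(1 - w) = (1-1)/(1-w) = 0 since w^48 = 1, w ≠ 1.
Alternatively: coefficient of z^47 in z^48 - 1 is 0.

0


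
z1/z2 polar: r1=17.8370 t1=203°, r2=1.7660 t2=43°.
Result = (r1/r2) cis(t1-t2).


r = 17.8370 / 1.7660 = 10.1002
theta = 203° - 43° = 160° = 160° (mod 360)

10.1002 cis(160°)


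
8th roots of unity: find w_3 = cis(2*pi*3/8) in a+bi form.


Angle = 360*3/8 = 135°
a = cos(135°) = -0.7071
b = sin(135°) = 0.7071

-0.7071 + 0.7071i


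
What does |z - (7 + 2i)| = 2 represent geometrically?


|z - z0| = r is a circle with center z0 and radius r.
Center = (7, 2), radius = 2

Circle with center (7, 2) and radius 2


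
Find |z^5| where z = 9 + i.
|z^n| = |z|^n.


|z| = sqrt(81+1) = sqrt(82) = 9.0554
|z^5| = |z|^5 = (sqrt(82))^5 = 82^2 * sqrt(82) = 6724*sqrt(82)

|z^5| = 6724*sqrt(82) ≈ 60888.4097


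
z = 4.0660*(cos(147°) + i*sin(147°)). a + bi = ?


a = 4.0660*cos(147°) = 4.0660*(-0.83867) = -3.4100
b = 4.0660*sin(147°) = 4.0660*0.54464 = 2.2145

-3.4100 + 2.2145i


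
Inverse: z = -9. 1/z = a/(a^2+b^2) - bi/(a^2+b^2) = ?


|z|^2 = 81+0 = 81
1/z = (-9 - 0i)/81

1/z = -0.1111 + 0i


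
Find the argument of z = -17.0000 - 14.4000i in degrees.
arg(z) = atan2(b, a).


Re = -17, Im = -14.4
arg = atan2(-14.4, -17) = -139.7334 degrees

arg(z) = -139.7334 degrees


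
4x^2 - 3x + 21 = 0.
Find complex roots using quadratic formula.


disc = (-3)^2 - 4*4*21 = 9 - 336 = -327
sqrt(|disc|) = sqrt(327) = 18.0831
Real part = 3/(2*4) = 0.3750
Imag part = 18.0831/(2*4) = 2.2604

0.3750 ± 2.2604i


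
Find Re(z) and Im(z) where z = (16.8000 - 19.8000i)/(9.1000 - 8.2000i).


Multiply by conjugate: (16.8000 - 19.8000i)(9.1000 + 8.2000i) / (9.1^2 + (-8.2)^2)
Numerator real = 16.8*9.1 - (19.8)*(-8.2) = 315.24
Numerator imag = -19.8*9.1 - 16.8*(-8.2) = -42.42
Denominator = 150.05
Re(z) = 315.24/150.05 = 2.1009
Im(z) = -42.42/150.05 = -0.2827

Re(z) = 2.1009, Im(z) = -0.2827


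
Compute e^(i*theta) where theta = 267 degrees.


cos(267°) = -0.0523
sin(267°) = -0.9986

e^(i*267°) = -0.0523 - 0.9986i


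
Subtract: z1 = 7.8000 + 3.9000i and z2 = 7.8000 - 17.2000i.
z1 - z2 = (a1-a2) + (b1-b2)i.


Real: 7.8 - 7.8 = 0
Imag: 3.9 + 17.2 = 21.1

21.1000i


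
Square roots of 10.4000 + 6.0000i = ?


|z| = sqrt(108.16+36) = 12.0067
sqrt((|z|+a)/2) = sqrt((12.0067+10.4)/2) = sqrt(11.2033) = 3.3471
sqrt((|z|-a)/2) = sqrt((12.0067-10.4)/2) = sqrt(0.8033) = 0.8963

±(3.3471 + 0.8963i) i.e. 3.3471 + 0.8963i and -3.3471 - 0.8963i


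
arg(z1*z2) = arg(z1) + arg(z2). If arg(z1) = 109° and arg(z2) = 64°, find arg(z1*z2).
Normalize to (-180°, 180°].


arg(z1*z2) = 109° + 64° = 173°
Normalized to (-180°, 180°]: 173°

173°


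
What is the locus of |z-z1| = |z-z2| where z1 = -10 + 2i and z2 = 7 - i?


Equal distances means the locus is the perpendicular bisector of z1 and z2.
Midpoint = ((-10+7)/2, (2+(-1))/2) = (-1.5000, 0.5000)

Perpendicular bisector through (-1.5000, 0.5000)


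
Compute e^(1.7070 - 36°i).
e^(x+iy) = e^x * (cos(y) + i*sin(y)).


e^1.7070 = 5.5124
cos(-36°) = 0.80902
sin(-36°) = -0.58779
Real = 5.5124*0.80902 = 4.4596
Imag = 5.5124*(-0.58779) = -3.2401

4.4596 - 3.2401i


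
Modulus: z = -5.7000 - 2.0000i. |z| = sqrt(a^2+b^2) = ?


|z| = sqrt((-5.7)^2 + (-2)^2) = sqrt(32.49 + 4) = sqrt(36.49) = 6.0407

|z| = 6.0407


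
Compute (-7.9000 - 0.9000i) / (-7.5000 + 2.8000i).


Conjugate of z2 = -7.5000 - 2.8000i
Numerator: (-7.9000 - 0.9000i)(-7.5000 - 2.8000i) = 56.7300 + 28.8700i
Denominator: (-7.5)^2 + 2.8^2 = 64.09
Result = (56.7300 + 28.8700i)/64.09

0.8852 + 0.4505i


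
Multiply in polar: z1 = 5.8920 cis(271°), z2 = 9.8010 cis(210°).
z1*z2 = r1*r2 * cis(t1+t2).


r = 5.8920 * 9.8010 = 57.7475
theta = 271° + 210° = 481° = 121° (mod 360)

57.7475 cis(121°)


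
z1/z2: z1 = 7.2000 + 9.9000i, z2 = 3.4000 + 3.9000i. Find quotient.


Conjugate of z2 = 3.4000 - 3.9000i
Numerator: (7.2000 + 9.9000i)(3.4000 - 3.9000i) = 63.0900 + 5.5800i
Denominator: 3.4^2 + 3.9^2 = 26.77
Result = (63.0900 + 5.5800i)/26.77

2.3567 + 0.2084i


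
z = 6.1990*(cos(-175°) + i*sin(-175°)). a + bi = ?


a = 6.1990*cos(-175°) = 6.1990*(-0.9962) = -6.1754
b = 6.1990*sin(-175°) = 6.1990*(-0.08716) = -0.5403

-6.1754 - 0.5403i


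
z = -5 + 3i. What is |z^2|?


|z| = sqrt(25+9) = sqrt(34) = 5.8310
|z^2| = |z|^2 = (sqrt(34))^2 = 34

|z^2| = 34


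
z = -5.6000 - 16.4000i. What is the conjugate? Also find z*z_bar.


z_bar = -5.6000 + 16.4000i
z*z_bar = (-5.6)^2 + (-16.4)^2 = 31.36 + 268.96 = 300.32

z_bar = -5.6000 + 16.4000i, z*z_bar = 300.32


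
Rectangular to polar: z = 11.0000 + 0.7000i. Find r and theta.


r = sqrt(121+0.49) = sqrt(121.49) = 11.0223
theta = atan2(0.7, 11) = 3.6412 degrees

r = 11.0223, theta = 3.6412 degrees


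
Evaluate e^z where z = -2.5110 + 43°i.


e^-2.5110 = 0.0812
cos(43°) = 0.7314
sin(43°) = 0.682
Real = 0.0812*0.7314 = 0.0594
Imag = 0.0812*0.682 = 0.0554

0.0594 + 0.0554i


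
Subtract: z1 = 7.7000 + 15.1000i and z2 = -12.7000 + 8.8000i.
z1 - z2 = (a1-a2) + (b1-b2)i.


Real: 7.7 + 12.7 = 20.4
Imag: 15.1 - 8.8 = 6.3

20.4000 + 6.3000i


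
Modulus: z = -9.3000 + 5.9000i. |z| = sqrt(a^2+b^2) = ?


|z| = sqrt((-9.3)^2 + 5.9^2) = sqrt(86.49 + 34.81) = sqrt(121.3) = 11.0136

|z| = 11.0136


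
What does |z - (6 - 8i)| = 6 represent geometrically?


|z - z0| = r is a circle with center z0 and radius r.
Center = (6, -8), radius = 6

Circle with center (6, -8) and radius 6


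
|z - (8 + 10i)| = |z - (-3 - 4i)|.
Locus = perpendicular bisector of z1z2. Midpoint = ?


Equal distances means the locus is the perpendicular bisector of z1 and z2.
Midpoint = ((8+(-3))/2, (10+(-4))/2) = (2.5000, 3.0000)

Perpendicular bisector through (2.5000, 3.0000)


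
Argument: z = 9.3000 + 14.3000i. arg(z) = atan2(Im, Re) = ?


Re = 9.3, Im = 14.3
arg = atan2(14.3, 9.3) = 56.9621 degrees

arg(z) = 56.9621 degrees


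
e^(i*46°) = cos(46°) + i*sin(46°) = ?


cos(46°) = 0.6947
sin(46°) = 0.7193

e^(i*46°) = 0.6947 + 0.7193i


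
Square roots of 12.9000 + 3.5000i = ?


|z| = sqrt(166.41+12.25) = 13.3664
sqrt((|z|+a)/2) = sqrt((13.3664+12.9)/2) = sqrt(13.1332) = 3.6240
sqrt((|z|-a)/2) = sqrt((13.3664-12.9)/2) = sqrt(0.2332) = 0.4829

±(3.6240 + 0.4829i) i.e. 3.6240 + 0.4829i and -3.6240 - 0.4829i


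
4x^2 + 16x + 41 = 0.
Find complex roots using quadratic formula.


disc = 16^2 - 4*4*41 = 256 - 656 = -400
sqrt(|disc|) = sqrt(400) = 20.0000
Real part = -16/(2*4) = -2.0000
Imag part = 20.0000/(2*4) = 2.5000

-2.0000 ± 2.5000i


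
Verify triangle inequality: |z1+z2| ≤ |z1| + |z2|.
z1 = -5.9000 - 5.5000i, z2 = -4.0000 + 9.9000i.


|z1| = sqrt((-5.9)^2 + (-5.5)^2) = sqrt(65.06) = 8.0660
|z2| = sqrt((-4)^2 + 9.9^2) = sqrt(114.01) = 10.6775
z1+z2 = -9.9000 + 4.4000i
|z1+z2| = sqrt(117.37) = 10.8337
|z1|+|z2| = 8.0660 + 10.6775 = 18.7435

|z1+z2| = 10.8337 ≤ |z1|+|z2| = 18.7435 (verified)


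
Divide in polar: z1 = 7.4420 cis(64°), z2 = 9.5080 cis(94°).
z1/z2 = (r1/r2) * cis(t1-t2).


r = 7.4420 / 9.5080 = 0.7827
theta = 64° - 94° = -30° = 330° (mod 360)

0.7827 cis(330°)


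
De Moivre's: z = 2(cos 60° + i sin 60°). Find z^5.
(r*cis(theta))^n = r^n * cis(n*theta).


r^5 = 2^5 = 32
n*theta = 5*60° = 300° = 300° (mod 360)
a = 32*cos(300°) = 16.0000
b = 32*sin(300°) = -27.7128

32 cis(300°) = 16.0000 - 27.7128i


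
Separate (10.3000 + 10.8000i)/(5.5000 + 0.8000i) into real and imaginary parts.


Multiply by conjugate: (10.3000 + 10.8000i)(5.5000 - 0.8000i) / (5.5^2 + 0.8^2)
Numerator real = 10.3*5.5 + 10.8*0.8 = 65.29
Numerator imag = 10.8*5.5 - 10.3*0.8 = 51.16
Denominator = 30.89
Re(z) = 65.29/30.89 = 2.1136
Im(z) = 51.16/30.89 = 1.6562

Re(z) = 2.1136, Im(z) = 1.6562


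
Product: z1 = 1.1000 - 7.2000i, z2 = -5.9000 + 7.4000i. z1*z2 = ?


Real = 1.1*(-5.9) - (-7.2)*7.4 = -6.49 - (-53.28) = 46.79
Imag = 1.1*7.4 - (5.9)*(-7.2) = 8.14 + 42.48 = 50.62

46.7900 + 50.6200i


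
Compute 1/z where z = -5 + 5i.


|z|^2 = 25+25 = 50
1/z = (-5 - 5i)/50

1/z = -0.1000 - 0.1000i


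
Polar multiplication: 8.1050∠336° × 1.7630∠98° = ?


r = 8.1050 * 1.7630 = 14.2891
theta = 336° + 98° = 434° = 74° (mod 360)

14.2891 cis(74°)


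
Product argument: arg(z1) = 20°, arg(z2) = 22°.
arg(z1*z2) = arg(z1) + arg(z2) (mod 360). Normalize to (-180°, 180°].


arg(z1*z2) = 20° + 22° = 42°
Normalized to (-180°, 180°]: 42°

42°


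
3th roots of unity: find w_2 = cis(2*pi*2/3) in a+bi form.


Angle = 360*2/3 = 240°
a = cos(240°) = -0.5000
b = sin(240°) = -0.8660

-0.5000 - 0.8660i


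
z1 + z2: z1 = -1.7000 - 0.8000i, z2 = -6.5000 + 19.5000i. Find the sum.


Real: -1.7 - 6.5 = -8.2
Imag: -0.8 + 19.5 = 18.7

-8.2000 + 18.7000i


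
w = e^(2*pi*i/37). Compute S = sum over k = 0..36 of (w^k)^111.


The roots are w_k = w^k with w = e^(2*pi*i/37), and (w^k)^111 = (w^111)^k.
So S = 1 + u + u^2 + ... + u^(36) with u = w^111.
111 = 3*37 + 0, so 111 is a multiple of 37 and u = (w^37)^3 = 1.
Every one of the 37 terms equals 1: S = 37

S = 37


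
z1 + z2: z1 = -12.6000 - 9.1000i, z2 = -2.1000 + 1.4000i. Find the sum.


Real: -12.6 - 2.1 = -14.7
Imag: -9.1 + 1.4 = -7.7

-14.7000 - 7.7000i


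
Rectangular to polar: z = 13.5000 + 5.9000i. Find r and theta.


r = sqrt(182.25+34.81) = sqrt(217.06) = 14.7330
theta = atan2(5.9, 13.5) = 23.6071 degrees

r = 14.7330, theta = 23.6071 degrees


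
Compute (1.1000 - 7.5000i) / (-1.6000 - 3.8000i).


Conjugate of z2 = -1.6000 + 3.8000i
Numerator: (1.1000 - 7.5000i)(-1.6000 + 3.8000i) = 26.7400 + 16.1800i
Denominator: (-1.6)^2 + (-3.8)^2 = 17
Result = (26.7400 + 16.1800i)/17

1.5729 + 0.9518i


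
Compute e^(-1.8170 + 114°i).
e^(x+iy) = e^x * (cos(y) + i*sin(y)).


e^-1.8170 = 0.1625
cos(114°) = -0.4067
sin(114°) = 0.91355
Real = 0.1625*(-0.4067) = -0.0661
Imag = 0.1625*0.91355 = 0.1485

-0.0661 + 0.1485i


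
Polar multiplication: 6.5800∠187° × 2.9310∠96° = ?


r = 6.5800 * 2.9310 = 19.2860
theta = 187° + 96° = 283° = 283° (mod 360)

19.2860 cis(283°)


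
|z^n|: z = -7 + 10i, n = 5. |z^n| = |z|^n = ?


|z| = sqrt(49+100) = sqrt(149) = 12.2066
|z^5| = |z|^5 = (sqrt(149))^5 = 149^2 * sqrt(149) = 22201*sqrt(149)

|z^5| = 22201*sqrt(149) ≈ 270997.7412


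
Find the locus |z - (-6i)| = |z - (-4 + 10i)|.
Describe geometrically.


Equal distances means the locus is the perpendicular bisector of z1 and z2.
Midpoint = ((0+(-4))/2, (-6+10)/2) = (-2.0000, 2.0000)

Perpendicular bisector through (-2.0000, 2.0000)


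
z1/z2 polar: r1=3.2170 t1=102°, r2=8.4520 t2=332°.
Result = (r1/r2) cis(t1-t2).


r = 3.2170 / 8.4520 = 0.3806
theta = 102° - 332° = -230° = 130° (mod 360)

0.3806 cis(130°)


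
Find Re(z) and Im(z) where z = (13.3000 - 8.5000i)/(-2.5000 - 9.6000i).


Multiply by conjugate: (13.3000 - 8.5000i)(-2.5000 + 9.6000i) / ((-2.5)^2 + (-9.6)^2)
Numerator real = 13.3*(-2.5) - (8.5)*(-9.6) = 48.35
Numerator imag = -8.5*(-2.5) - 13.3*(-9.6) = 148.93
Denominator = 98.41
Re(z) = 48.35/98.41 = 0.4913
Im(z) = 148.93/98.41 = 1.5134

Re(z) = 0.4913, Im(z) = 1.5134


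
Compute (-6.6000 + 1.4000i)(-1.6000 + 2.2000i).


Real = -6.6*(-1.6) - 1.4*2.2 = 10.56 - 3.08 = 7.48
Imag = -6.6*2.2 - (1.6)*1.4 = -14.52 - (2.24) = -16.76

7.4800 - 16.7600i


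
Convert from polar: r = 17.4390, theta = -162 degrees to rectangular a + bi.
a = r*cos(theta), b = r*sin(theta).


a = 17.4390*cos(-162°) = 17.4390*(-0.95106) = -16.5855
b = 17.4390*sin(-162°) = 17.4390*(-0.309017) = -5.3889

-16.5855 - 5.3889i


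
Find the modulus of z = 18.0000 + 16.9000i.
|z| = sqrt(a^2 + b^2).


|z| = sqrt(18^2 + 16.9^2) = sqrt(324 + 285.61) = sqrt(609.61) = 24.6903

|z| = 24.6903


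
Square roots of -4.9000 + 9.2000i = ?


|z| = sqrt(24.01+84.64) = 10.4235
sqrt((|z|+a)/2) = sqrt((10.4235+(-4.9))/2) = sqrt(2.7618) = 1.6619
sqrt((|z|-a)/2) = sqrt((10.4235-(-4.9))/2) = sqrt(7.6618) = 2.7680

±(1.6619 + 2.7680i) i.e. 1.6619 + 2.7680i and -1.6619 - 2.7680i


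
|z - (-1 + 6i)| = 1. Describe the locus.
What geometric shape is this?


|z - z0| = r is a circle with center z0 and radius r.
Center = (-1, 6), radius = 1

Circle with center (-1, 6) and radius 1


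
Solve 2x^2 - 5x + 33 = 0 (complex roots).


disc = (-5)^2 - 4*2*33 = 25 - 264 = -239
sqrt(|disc|) = sqrt(239) = 15.4596
Real part = 5/(2*2) = 1.2500
Imag part = 15.4596/(2*2) = 3.8649

1.2500 ± 3.8649i


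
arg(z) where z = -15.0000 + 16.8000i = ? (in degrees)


Re = -15, Im = 16.8
arg = atan2(16.8, -15) = 131.7603 degrees

arg(z) = 131.7603 degrees


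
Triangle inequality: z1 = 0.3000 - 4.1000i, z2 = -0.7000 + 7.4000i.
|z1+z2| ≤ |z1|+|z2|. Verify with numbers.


|z1| = sqrt(0.3^2 + (-4.1)^2) = sqrt(16.9) = 4.1110
|z2| = sqrt((-0.7)^2 + 7.4^2) = sqrt(55.25) = 7.4330
z1+z2 = -0.4000 + 3.3000i
|z1+z2| = sqrt(11.05) = 3.3242
|z1|+|z2| = 4.1110 + 7.4330 = 11.5440

|z1+z2| = 3.3242 ≤ |z1|+|z2| = 11.5440 (verified)


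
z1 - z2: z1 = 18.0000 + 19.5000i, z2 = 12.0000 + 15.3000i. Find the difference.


Real: 18 - 12 = 6
Imag: 19.5 - 15.3 = 4.2

6.0000 + 4.2000i


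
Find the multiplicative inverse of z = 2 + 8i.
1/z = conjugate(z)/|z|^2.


|z|^2 = 4+64 = 68
1/z = (2 - 8i)/68

1/z = 0.0294 - 0.1176i


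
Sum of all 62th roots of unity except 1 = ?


With w = e^(2*pi*i/62), all 62 of the 62th roots of unity w^0 = 1, w, ..., w^(61) sum to 0: 1 + w + ... + w^(61) = (1 - w^62)/(1 - w) = 0 since w^62 = 1, w ≠ 1.
Removing the root 1: w + w^2 + ... + w^(61) = 0 - 1 = -1

Sum = -1


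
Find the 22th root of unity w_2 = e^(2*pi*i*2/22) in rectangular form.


Angle = 360*2/22 = 32.7273°
a = cos(32.7273°) = 0.8413
b = sin(32.7273°) = 0.5406

0.8413 + 0.5406i


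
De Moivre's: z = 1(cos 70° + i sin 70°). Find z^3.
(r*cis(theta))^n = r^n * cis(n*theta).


r^3 = 1^3 = 1
n*theta = 3*70° = 210° = 210° (mod 360)
a = 1*cos(210°) = -0.8660
b = 1*sin(210°) = -0.5000

1 cis(210°) = -0.8660 - 0.5000i


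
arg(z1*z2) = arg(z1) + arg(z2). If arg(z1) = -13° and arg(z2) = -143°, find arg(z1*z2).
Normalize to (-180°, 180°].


arg(z1*z2) = -13° - 143° = -156°
Normalized to (-180°, 180°]: -156°

-156°


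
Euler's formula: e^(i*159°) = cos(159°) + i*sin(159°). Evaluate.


cos(159°) = -0.9336
sin(159°) = 0.3584

e^(i*159°) = -0.9336 + 0.3584i


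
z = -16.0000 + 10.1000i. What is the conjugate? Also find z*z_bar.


z_bar = -16.0000 - 10.1000i
z*z_bar = (-16)^2 + 10.1^2 = 256 + 102.01 = 358.01

z_bar = -16.0000 - 10.1000i, z*z_bar = 358.01


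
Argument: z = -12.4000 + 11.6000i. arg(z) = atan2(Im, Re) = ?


Re = -12.4, Im = 11.6
arg = atan2(11.6, -12.4) = 136.9092 degrees

arg(z) = 136.9092 degrees


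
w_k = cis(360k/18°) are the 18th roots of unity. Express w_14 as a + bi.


Angle = 360*14/18 = 280°
a = cos(280°) = 0.1736
b = sin(280°) = -0.9848

0.1736 - 0.9848i


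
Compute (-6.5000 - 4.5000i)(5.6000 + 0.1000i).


Real = -6.5*5.6 - (-4.5)*0.1 = -36.4 - (-0.45) = -35.95
Imag = -6.5*0.1 + 5.6*(-4.5) = -0.65 - (25.2) = -25.85

-35.9500 - 25.8500i


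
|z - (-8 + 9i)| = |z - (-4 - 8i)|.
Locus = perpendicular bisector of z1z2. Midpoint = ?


Equal distances means the locus is the perpendicular bisector of z1 and z2.
Midpoint = ((-8+(-4))/2, (9+(-8))/2) = (-6.0000, 0.5000)

Perpendicular bisector through (-6.0000, 0.5000)


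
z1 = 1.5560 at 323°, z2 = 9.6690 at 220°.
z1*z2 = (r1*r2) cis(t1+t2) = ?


r = 1.5560 * 9.6690 = 15.0450
theta = 323° + 220° = 543° = 183° (mod 360)

15.0450 cis(183°)


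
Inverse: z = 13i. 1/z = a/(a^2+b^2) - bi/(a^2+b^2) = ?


|z|^2 = 0+169 = 169
1/z = (0 - 13i)/169

1/z = 0 - 0.0769i


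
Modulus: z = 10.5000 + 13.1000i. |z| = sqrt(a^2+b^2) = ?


|z| = sqrt(10.5^2 + 13.1^2) = sqrt(110.25 + 171.61) = sqrt(281.86) = 16.7887

|z| = 16.7887


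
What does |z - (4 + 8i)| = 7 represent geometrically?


|z - z0| = r is a circle with center z0 and radius r.
Center = (4, 8), radius = 7

Circle with center (4, 8) and radius 7


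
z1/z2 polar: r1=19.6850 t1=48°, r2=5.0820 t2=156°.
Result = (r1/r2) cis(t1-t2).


r = 19.6850 / 5.0820 = 3.8735
theta = 48° - 156° = -108° = 252° (mod 360)

3.8735 cis(252°)


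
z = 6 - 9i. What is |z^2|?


|z| = sqrt(36+81) = sqrt(117) = 10.8167
|z^2| = |z|^2 = (sqrt(117))^2 = 117

|z^2| = 117


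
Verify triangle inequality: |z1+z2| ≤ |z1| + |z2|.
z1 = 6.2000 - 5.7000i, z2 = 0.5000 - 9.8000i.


|z1| = sqrt(6.2^2 + (-5.7)^2) = sqrt(70.93) = 8.4220
|z2| = sqrt(0.5^2 + (-9.8)^2) = sqrt(96.29) = 9.8127
z1+z2 = 6.7000 - 15.5000i
|z1+z2| = sqrt(285.14) = 16.8861
|z1|+|z2| = 8.4220 + 9.8127 = 18.2347

|z1+z2| = 16.8861 ≤ |z1|+|z2| = 18.2347 (verified)


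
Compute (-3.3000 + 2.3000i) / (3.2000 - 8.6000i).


Conjugate of z2 = 3.2000 + 8.6000i
Numerator: (-3.3000 + 2.3000i)(3.2000 + 8.6000i) = -30.3400 - 21.0200i
Denominator: 3.2^2 + (-8.6)^2 = 84.2
Result = (-30.3400 - 21.0200i)/84.2

-0.3603 - 0.2496i


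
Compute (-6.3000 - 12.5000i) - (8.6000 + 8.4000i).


Real: -6.3 - 8.6 = -14.9
Imag: -12.5 - 8.4 = -20.9

-14.9000 - 20.9000i


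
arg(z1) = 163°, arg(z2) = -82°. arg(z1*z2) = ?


arg(z1*z2) = 163° - 82° = 81°
Normalized to (-180°, 180°]: 81°

81°


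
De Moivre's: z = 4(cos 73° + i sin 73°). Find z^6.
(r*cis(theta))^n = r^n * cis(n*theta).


r^6 = 4^6 = 4096
n*theta = 6*73° = 438° = 78° (mod 360)
a = 4096*cos(78°) = 851.6063
b = 4096*sin(78°) = 4006.4926

4096 cis(78°) = 851.6063 + 4006.4926i


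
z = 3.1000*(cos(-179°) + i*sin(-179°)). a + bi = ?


a = 3.1000*cos(-179°) = 3.1000*(-0.99985) = -3.0995
b = 3.1000*sin(-179°) = 3.1000*(-0.01745) = -0.0541

-3.0995 - 0.0541i


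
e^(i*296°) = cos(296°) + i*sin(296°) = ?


cos(296°) = 0.4384
sin(296°) = -0.8988

e^(i*296°) = 0.4384 - 0.8988i


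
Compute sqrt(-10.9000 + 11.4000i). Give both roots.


|z| = sqrt(118.81+129.96) = 15.7724
sqrt((|z|+a)/2) = sqrt((15.7724+(-10.9))/2) = sqrt(2.4362) = 1.5608
sqrt((|z|-a)/2) = sqrt((15.7724-(-10.9))/2) = sqrt(13.3362) = 3.6519

±(1.5608 + 3.6519i) i.e. 1.5608 + 3.6519i and -1.5608 - 3.6519i


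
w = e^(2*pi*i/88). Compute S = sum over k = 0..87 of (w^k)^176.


The roots are w_k = w^k with w = e^(2*pi*i/88), and (w^k)^176 = (w^176)^k.
So S = 1 + u + u^2 + ... + u^(87) with u = w^176.
176 = 2*88 + 0, so 176 is a multiple of 88 and u = (w^88)^2 = 1.
Every one of the 88 terms equals 1: S = 88

S = 88


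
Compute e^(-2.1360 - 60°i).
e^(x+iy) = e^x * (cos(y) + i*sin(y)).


e^-2.1360 = 0.1181
cos(-60°) = 0.5
sin(-60°) = -0.866
Real = 0.1181*0.5 = 0.0591
Imag = 0.1181*(-0.866) = -0.1023

0.0591 - 0.1023i


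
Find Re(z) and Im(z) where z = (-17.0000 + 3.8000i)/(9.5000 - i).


Multiply by conjugate: (-17.0000 + 3.8000i)(9.5000 + i) / (9.5^2 + (-1)^2)
Numerator real = -17*9.5 + 3.8*(-1) = -165.3
Numerator imag = 3.8*9.5 - (-17)*(-1) = 19.1
Denominator = 91.25
Re(z) = -165.3/91.25 = -1.8115
Im(z) = 19.1/91.25 = 0.2093

Re(z) = -1.8115, Im(z) = 0.2093


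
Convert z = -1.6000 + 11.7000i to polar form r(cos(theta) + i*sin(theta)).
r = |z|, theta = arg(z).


r = sqrt(2.56+136.89) = sqrt(139.45) = 11.8089
theta = atan2(11.7, -1.6) = 97.7870 degrees

r = 11.8089, theta = 97.7870 degrees


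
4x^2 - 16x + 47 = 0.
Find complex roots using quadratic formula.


disc = (-16)^2 - 4*4*47 = 256 - 752 = -496
sqrt(|disc|) = sqrt(496) = 22.2711
Real part = 16/(2*4) = 2.0000
Imag part = 22.2711/(2*4) = 2.7839

2.0000 ± 2.7839i


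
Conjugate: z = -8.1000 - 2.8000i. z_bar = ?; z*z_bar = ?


z_bar = -8.1000 + 2.8000i
z*z_bar = (-8.1)^2 + (-2.8)^2 = 65.61 + 7.84 = 73.45

z_bar = -8.1000 + 2.8000i, z*z_bar = 73.45


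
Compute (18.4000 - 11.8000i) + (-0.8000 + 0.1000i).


Real: 18.4 - 0.8 = 17.6
Imag: -11.8 + 0.1 = -11.7

17.6000 - 11.7000i


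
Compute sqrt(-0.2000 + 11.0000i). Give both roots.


|z| = sqrt(0.04+121) = 11.0018
sqrt((|z|+a)/2) = sqrt((11.0018+(-0.2))/2) = sqrt(5.4009) = 2.3240
sqrt((|z|-a)/2) = sqrt((11.0018-(-0.2))/2) = sqrt(5.6009) = 2.3666

±(2.3240 + 2.3666i) i.e. 2.3240 + 2.3666i and -2.3240 - 2.3666i


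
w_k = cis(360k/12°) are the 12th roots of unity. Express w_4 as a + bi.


Angle = 360*4/12 = 120°
a = cos(120°) = -0.5000
b = sin(120°) = 0.8660

-0.5000 + 0.8660i


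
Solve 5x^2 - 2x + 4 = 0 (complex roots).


disc = (-2)^2 - 4*5*4 = 4 - 80 = -76
sqrt(|disc|) = sqrt(76) = 8.7178
Real part = 2/(2*5) = 0.2000
Imag part = 8.7178/(2*5) = 0.8718

0.2000 ± 0.8718i


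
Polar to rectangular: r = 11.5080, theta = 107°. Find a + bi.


a = 11.5080*cos(107°) = 11.5080*(-0.29237) = -3.3646
b = 11.5080*sin(107°) = 11.5080*0.956305 = 11.0052

-3.3646 + 11.0052i


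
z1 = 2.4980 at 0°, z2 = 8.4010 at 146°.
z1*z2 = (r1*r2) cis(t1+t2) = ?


r = 2.4980 * 8.4010 = 20.9857
theta = 0° + 146° = 146° = 146° (mod 360)

20.9857 cis(146°)


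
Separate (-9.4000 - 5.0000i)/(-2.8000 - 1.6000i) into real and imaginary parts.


Multiply by conjugate: (-9.4000 - 5.0000i)(-2.8000 + 1.6000i) / ((-2.8)^2 + (-1.6)^2)
Numerator real = -9.4*(-2.8) - (5)*(-1.6) = 34.32
Numerator imag = -5*(-2.8) - (-9.4)*(-1.6) = -1.04
Denominator = 10.4
Re(z) = 34.32/10.4 = 3.3000
Im(z) = -1.04/10.4 = -0.1000

Re(z) = 3.3000, Im(z) = -0.1000


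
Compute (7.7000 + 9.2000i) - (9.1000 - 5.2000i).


Real: 7.7 - 9.1 = -1.4
Imag: 9.2 + 5.2 = 14.4

-1.4000 + 14.4000i


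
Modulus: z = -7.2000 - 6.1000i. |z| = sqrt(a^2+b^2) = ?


|z| = sqrt((-7.2)^2 + (-6.1)^2) = sqrt(51.84 + 37.21) = sqrt(89.05) = 9.4366

|z| = 9.4366


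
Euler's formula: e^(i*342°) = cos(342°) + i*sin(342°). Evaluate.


cos(342°) = 0.9511
sin(342°) = -0.3090

e^(i*342°) = 0.9511 - 0.3090i


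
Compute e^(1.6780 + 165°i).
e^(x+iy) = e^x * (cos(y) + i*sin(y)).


e^1.6780 = 5.3548
cos(165°) = -0.96593
sin(165°) = 0.25882
Real = 5.3548*(-0.96593) = -5.1724
Imag = 5.3548*0.25882 = 1.3859

-5.1724 + 1.3859i


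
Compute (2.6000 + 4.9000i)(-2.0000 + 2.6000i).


Real = 2.6*(-2) - 4.9*2.6 = -5.2 - 12.74 = -17.94
Imag = 2.6*2.6 - (2)*4.9 = 6.76 - (9.8) = -3.04

-17.9400 - 3.0400i


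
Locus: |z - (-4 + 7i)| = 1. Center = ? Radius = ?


|z - z0| = r is a circle with center z0 and radius r.
Center = (-4, 7), radius = 1

Circle with center (-4, 7) and radius 1


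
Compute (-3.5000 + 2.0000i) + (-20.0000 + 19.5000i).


Real: -3.5 - 20 = -23.5
Imag: 2 + 19.5 = 21.5

-23.5000 + 21.5000i


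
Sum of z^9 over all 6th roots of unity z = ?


The roots are w_k = w^k with w = e^(2*pi*i/6), and (w^k)^9 = (w^9)^k.
So S = 1 + u + u^2 + ... + u^(5) with u = w^9.
9 = 1*6 + 3, so 9 is not a multiple of 6: u = (w^6)^1 * w^3 = w^3 ≠ 1 (w is a primitive 6th root), while u^6 = (w^6)^9 = 1.
Geometric series: S = (1 - u^6)/(1 - u) = (1 - 1)/(1 - u) = 0

S = 0


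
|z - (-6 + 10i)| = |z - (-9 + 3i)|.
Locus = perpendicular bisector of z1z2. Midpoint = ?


Equal distances means the locus is the perpendicular bisector of z1 and z2.
Midpoint = ((-6+(-9))/2, (10+3)/2) = (-7.5000, 6.5000)

Perpendicular bisector through (-7.5000, 6.5000)


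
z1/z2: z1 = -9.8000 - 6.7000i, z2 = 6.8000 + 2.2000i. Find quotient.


Conjugate of z2 = 6.8000 - 2.2000i
Numerator: (-9.8000 - 6.7000i)(6.8000 - 2.2000i) = -81.3800 - 24.0000i
Denominator: 6.8^2 + 2.2^2 = 51.08
Result = (-81.3800 - 24.0000i)/51.08

-1.5932 - 0.4699i


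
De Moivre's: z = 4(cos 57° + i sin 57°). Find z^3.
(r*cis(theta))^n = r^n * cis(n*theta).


r^3 = 4^3 = 64
n*theta = 3*57° = 171° = 171° (mod 360)
a = 64*cos(171°) = -63.2121
b = 64*sin(171°) = 10.0118

64 cis(171°) = -63.2121 + 10.0118i


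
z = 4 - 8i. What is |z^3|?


|z| = sqrt(16+64) = sqrt(80) = 8.9443
|z^3| = |z|^3 = (sqrt(80))^3 = 80*sqrt(80)

|z^3| = 80*sqrt(80) ≈ 715.5418


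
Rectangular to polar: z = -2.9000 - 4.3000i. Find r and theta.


r = sqrt(8.41+18.49) = sqrt(26.9) = 5.1865
theta = atan2(-4.3, -2.9) = -123.9965 degrees

r = 5.1865, theta = -123.9965 degrees


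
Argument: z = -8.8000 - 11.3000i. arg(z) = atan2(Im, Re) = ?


Re = -8.8, Im = -11.3
arg = atan2(-11.3, -8.8) = -127.9101 degrees

arg(z) = -127.9101 degrees


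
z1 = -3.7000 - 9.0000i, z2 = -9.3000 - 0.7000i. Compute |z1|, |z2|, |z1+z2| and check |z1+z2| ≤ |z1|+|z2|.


|z1| = sqrt((-3.7)^2 + (-9)^2) = sqrt(94.69) = 9.7309
|z2| = sqrt((-9.3)^2 + (-0.7)^2) = sqrt(86.98) = 9.3263
z1+z2 = -13.0000 - 9.7000i
|z1+z2| = sqrt(263.09) = 16.2200
|z1|+|z2| = 9.7309 + 9.3263 = 19.0572

|z1+z2| = 16.2200 ≤ |z1|+|z2| = 19.0572 (verified)


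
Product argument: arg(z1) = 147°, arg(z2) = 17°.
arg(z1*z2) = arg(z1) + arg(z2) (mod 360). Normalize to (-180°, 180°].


arg(z1*z2) = 147° + 17° = 164°
Normalized to (-180°, 180°]: 164°

164°


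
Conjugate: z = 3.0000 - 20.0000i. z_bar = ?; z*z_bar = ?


z_bar = 3.0000 + 20.0000i
z*z_bar = 3^2 + (-20)^2 = 9 + 400 = 409

z_bar = 3.0000 + 20.0000i, z*z_bar = 409


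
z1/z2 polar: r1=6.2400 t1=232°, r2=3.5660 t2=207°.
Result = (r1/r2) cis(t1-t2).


r = 6.2400 / 3.5660 = 1.7499
theta = 232° - 207° = 25° = 25° (mod 360)

1.7499 cis(25°)


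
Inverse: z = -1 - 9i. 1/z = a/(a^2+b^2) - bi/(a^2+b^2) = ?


|z|^2 = 1+81 = 82
1/z = (-1 + 9i)/82

1/z = -0.0122 + 0.1098i


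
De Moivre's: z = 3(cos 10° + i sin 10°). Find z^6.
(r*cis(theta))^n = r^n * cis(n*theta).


r^6 = 3^6 = 729
n*theta = 6*10° = 60° = 60° (mod 360)
a = 729*cos(60°) = 364.5000
b = 729*sin(60°) = 631.3325

729 cis(60°) = 364.5000 + 631.3325i


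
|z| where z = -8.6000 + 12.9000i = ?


|z| = sqrt((-8.6)^2 + 12.9^2) = sqrt(73.96 + 166.41) = sqrt(240.37) = 15.5039

|z| = 15.5039


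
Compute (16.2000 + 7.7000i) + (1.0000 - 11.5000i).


Real: 16.2 + 1 = 17.2
Imag: 7.7 - 11.5 = -3.8

17.2000 - 3.8000i


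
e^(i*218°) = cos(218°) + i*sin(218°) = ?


cos(218°) = -0.7880
sin(218°) = -0.6157

e^(i*218°) = -0.7880 - 0.6157i


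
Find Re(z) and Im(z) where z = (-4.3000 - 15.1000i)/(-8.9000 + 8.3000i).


Multiply by conjugate: (-4.3000 - 15.1000i)(-8.9000 - 8.3000i) / ((-8.9)^2 + 8.3^2)
Numerator real = -4.3*(-8.9) - (15.1)*8.3 = -87.06
Numerator imag = -15.1*(-8.9) - (-4.3)*8.3 = 170.08
Denominator = 148.1
Re(z) = -87.06/148.1 = -0.5878
Im(z) = 170.08/148.1 = 1.1484

Re(z) = -0.5878, Im(z) = 1.1484


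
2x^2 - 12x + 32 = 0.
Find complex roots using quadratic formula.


disc = (-12)^2 - 4*2*32 = 144 - 256 = -112
sqrt(|disc|) = sqrt(112) = 10.5830
Real part = 12/(2*2) = 3.0000
Imag part = 10.5830/(2*2) = 2.6458

3.0000 ± 2.6458i


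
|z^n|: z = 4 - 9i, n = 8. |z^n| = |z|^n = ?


|z| = sqrt(16+81) = sqrt(97) = 9.8489
|z^8| = |z|^8 = (sqrt(97))^8 = 97^4 = 88529281

|z^8| = 88529281


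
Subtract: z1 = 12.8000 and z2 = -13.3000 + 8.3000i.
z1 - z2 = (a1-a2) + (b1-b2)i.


Real: 12.8 + 13.3 = 26.1
Imag: 0 - 8.3 = -8.3

26.1000 - 8.3000i


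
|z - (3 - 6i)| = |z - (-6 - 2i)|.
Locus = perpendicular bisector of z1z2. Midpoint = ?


Equal distances means the locus is the perpendicular bisector of z1 and z2.
Midpoint = ((3+(-6))/2, (-6+(-2))/2) = (-1.5000, -4.0000)

Perpendicular bisector through (-1.5000, -4.0000)
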